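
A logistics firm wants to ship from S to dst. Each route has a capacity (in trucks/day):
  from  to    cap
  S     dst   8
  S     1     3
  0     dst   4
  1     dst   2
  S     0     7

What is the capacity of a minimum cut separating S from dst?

14

Max flow = 14 (via 3 augmenting paths).
In the residual at optimum, the set reachable from S is {0, 1, S}.
Cut edges: S->dst (cap 8), 1->dst (cap 2), 0->dst (cap 4). Sum = 14.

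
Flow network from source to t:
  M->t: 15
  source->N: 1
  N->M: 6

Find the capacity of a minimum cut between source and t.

Max flow = 1 (via 1 augmenting path).
In the residual at optimum, the set reachable from source is {source}.
Cut edges: source->N (cap 1). Sum = 1.

1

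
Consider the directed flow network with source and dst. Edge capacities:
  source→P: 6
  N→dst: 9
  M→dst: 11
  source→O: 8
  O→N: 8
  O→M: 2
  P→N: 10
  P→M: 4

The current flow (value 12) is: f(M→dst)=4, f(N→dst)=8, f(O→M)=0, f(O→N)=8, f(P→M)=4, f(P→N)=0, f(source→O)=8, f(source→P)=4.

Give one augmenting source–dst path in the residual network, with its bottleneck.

Residual along source→P→N→dst: source→P: 2, P→N: 10, N→dst: 1.
Bottleneck = min = 1.

source→P→N→dst, bottleneck 1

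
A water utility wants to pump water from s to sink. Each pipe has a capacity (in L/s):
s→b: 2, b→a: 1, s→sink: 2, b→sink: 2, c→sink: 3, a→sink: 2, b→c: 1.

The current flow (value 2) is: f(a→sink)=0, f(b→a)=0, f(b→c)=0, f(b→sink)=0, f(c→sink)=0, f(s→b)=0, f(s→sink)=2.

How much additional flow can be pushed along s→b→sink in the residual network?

Residual capacities along the path: s→b: 2, b→sink: 2.
Minimum is 2.

2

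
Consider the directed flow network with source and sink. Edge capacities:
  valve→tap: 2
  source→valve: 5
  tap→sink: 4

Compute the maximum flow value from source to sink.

2

Augment source→valve→tap→sink: bottleneck 2. Total 2.
No augmenting path remains in the residual graph.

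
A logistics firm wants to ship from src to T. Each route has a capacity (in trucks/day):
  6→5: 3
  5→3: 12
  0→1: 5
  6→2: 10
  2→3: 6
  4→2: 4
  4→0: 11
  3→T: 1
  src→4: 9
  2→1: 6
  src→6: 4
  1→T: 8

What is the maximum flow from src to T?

9

Augment src→6→5→3→T: bottleneck 1. Total 1.
Augment src→6→2→1→T: bottleneck 3. Total 4.
Augment src→4→2→1→T: bottleneck 3. Total 7.
Augment src→4→0→1→T: bottleneck 2. Total 9.
No augmenting path remains in the residual graph.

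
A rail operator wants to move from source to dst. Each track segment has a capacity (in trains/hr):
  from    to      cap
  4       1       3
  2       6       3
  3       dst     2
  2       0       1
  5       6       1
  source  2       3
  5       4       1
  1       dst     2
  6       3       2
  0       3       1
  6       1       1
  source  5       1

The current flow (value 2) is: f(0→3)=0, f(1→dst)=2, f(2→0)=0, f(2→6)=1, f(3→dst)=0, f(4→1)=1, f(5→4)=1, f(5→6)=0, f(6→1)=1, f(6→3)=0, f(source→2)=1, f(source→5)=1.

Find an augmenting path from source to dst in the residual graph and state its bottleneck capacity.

Residual along source→2→6→3→dst: source→2: 2, 2→6: 2, 6→3: 2, 3→dst: 2.
Bottleneck = min = 2.

source→2→6→3→dst, bottleneck 2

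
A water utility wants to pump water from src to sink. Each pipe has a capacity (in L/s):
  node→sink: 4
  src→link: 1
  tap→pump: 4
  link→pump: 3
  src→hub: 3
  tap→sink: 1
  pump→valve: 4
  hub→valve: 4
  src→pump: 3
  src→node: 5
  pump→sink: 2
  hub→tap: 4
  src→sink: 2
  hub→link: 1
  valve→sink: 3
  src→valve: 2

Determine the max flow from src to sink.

12

Augment src→sink: bottleneck 2. Total 2.
Augment src→pump→sink: bottleneck 2. Total 4.
Augment src→node→sink: bottleneck 4. Total 8.
Augment src→valve→sink: bottleneck 2. Total 10.
Augment src→hub→tap→sink: bottleneck 1. Total 11.
Augment src→hub→valve→sink: bottleneck 1. Total 12.
No augmenting path remains in the residual graph.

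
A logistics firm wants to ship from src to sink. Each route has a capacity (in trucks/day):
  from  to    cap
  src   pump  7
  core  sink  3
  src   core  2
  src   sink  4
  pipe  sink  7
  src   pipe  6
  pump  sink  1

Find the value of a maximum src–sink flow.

13

Augment src→sink: bottleneck 4. Total 4.
Augment src→pump→sink: bottleneck 1. Total 5.
Augment src→core→sink: bottleneck 2. Total 7.
Augment src→pipe→sink: bottleneck 6. Total 13.
No augmenting path remains in the residual graph.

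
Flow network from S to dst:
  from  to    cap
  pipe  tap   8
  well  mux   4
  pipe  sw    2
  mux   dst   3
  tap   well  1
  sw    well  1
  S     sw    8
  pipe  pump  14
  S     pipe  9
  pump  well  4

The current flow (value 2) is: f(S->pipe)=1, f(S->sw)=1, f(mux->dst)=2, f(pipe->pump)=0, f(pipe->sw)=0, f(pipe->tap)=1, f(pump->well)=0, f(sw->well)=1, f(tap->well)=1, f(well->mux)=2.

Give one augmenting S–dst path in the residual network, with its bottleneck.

S->pipe->pump->well->mux->dst, bottleneck 1

Residual along S->pipe->pump->well->mux->dst: S->pipe: 8, pipe->pump: 14, pump->well: 4, well->mux: 2, mux->dst: 1.
Bottleneck = min = 1.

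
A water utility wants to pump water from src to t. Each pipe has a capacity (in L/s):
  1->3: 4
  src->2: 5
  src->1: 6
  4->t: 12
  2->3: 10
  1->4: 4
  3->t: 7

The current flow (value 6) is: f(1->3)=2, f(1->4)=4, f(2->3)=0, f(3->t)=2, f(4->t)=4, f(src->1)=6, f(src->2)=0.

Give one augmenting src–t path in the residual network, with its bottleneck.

Residual along src->2->3->t: src->2: 5, 2->3: 10, 3->t: 5.
Bottleneck = min = 5.

src->2->3->t, bottleneck 5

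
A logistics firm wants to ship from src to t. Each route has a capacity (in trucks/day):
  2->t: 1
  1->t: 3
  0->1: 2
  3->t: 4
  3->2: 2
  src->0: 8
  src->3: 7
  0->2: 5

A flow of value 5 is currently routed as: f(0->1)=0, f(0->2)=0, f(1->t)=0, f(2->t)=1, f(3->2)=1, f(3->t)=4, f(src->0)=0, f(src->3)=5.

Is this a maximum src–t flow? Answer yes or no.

Residual path src->0->1->t has bottleneck 2 > 0.
Pushing 2 along it raises the flow to 7, so the given flow is not maximum.

No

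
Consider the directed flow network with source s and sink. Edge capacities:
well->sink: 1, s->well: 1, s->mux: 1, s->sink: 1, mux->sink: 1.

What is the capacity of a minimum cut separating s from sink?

Max flow = 3 (via 3 augmenting paths).
In the residual at optimum, the set reachable from s is {s}.
Cut edges: s->mux (cap 1), s->well (cap 1), s->sink (cap 1). Sum = 3.

3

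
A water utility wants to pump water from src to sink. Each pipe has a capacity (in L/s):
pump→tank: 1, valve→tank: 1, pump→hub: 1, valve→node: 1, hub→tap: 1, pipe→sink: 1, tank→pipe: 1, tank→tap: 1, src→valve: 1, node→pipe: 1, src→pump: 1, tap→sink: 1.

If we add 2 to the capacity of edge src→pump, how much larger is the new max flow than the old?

0

Original max flow = 2.
Even with extra capacity on src→pump, another cut of capacity 2 remains binding.
New max flow = 2. Increase = 0.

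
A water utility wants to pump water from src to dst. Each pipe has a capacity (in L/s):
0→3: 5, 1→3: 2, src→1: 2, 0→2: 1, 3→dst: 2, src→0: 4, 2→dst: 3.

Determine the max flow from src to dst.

Augment src→1→3→dst: bottleneck 2. Total 2.
Augment src→0→2→dst: bottleneck 1. Total 3.
No augmenting path remains in the residual graph.

3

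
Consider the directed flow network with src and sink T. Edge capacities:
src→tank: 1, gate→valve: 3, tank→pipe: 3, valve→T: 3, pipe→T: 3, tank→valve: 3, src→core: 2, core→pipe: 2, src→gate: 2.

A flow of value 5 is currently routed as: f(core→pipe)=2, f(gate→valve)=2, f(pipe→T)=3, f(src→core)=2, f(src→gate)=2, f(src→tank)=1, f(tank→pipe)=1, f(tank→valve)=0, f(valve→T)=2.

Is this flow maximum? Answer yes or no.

Residual reachable from src: {src}; T is not reachable.
Saturated cut: src→gate, src→core, src→tank with total capacity 5 = current flow value. Flow is maximum.

Yes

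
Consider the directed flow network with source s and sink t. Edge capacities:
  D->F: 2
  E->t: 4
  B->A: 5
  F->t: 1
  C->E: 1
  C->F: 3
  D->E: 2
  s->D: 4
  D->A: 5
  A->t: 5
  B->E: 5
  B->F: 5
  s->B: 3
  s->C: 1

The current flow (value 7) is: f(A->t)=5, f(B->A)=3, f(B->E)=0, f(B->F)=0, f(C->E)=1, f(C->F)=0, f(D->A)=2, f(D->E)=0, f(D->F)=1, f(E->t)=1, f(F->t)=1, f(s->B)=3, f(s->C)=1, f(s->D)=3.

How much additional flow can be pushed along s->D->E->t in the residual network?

1

Residual capacities along the path: s->D: 1, D->E: 2, E->t: 3.
Minimum is 1.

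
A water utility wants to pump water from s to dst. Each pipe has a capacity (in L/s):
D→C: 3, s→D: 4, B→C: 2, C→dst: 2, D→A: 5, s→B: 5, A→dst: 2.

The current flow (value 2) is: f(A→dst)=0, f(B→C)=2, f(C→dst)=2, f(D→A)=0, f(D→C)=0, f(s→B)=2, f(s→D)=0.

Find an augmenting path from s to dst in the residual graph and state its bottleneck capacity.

Residual along s→D→A→dst: s→D: 4, D→A: 5, A→dst: 2.
Bottleneck = min = 2.

s→D→A→dst, bottleneck 2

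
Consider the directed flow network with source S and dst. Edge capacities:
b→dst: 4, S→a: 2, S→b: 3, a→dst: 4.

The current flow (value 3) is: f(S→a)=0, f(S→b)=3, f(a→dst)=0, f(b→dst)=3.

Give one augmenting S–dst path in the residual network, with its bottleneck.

S→a→dst, bottleneck 2

Residual along S→a→dst: S→a: 2, a→dst: 4.
Bottleneck = min = 2.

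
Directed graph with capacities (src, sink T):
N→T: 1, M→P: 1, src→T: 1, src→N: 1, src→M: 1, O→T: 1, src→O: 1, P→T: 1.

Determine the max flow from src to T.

4

Augment src→T: bottleneck 1. Total 1.
Augment src→N→T: bottleneck 1. Total 2.
Augment src→O→T: bottleneck 1. Total 3.
Augment src→M→P→T: bottleneck 1. Total 4.
No augmenting path remains in the residual graph.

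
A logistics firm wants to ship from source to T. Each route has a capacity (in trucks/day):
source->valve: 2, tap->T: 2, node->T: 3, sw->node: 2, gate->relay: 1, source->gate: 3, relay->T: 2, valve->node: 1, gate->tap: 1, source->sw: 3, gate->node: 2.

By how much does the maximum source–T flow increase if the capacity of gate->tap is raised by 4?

1

Original max flow = 5.
After raising cap(gate->tap), augmenting paths through that edge carry 1 more unit.
New max flow = 6. Increase = 1.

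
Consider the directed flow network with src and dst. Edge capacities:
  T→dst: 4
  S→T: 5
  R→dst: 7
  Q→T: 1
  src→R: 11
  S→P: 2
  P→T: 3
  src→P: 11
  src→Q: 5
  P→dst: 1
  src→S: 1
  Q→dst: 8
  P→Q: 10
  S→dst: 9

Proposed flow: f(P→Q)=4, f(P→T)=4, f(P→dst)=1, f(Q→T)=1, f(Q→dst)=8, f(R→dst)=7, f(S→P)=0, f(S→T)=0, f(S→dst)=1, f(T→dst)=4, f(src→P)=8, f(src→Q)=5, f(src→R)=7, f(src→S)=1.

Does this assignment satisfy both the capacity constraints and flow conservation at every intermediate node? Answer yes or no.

No

Capacity violated on P→T: flow 4 > capacity 3.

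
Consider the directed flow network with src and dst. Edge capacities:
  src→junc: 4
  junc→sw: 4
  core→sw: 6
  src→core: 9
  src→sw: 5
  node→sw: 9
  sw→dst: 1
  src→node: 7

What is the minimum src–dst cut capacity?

Max flow = 1 (via 1 augmenting path).
In the residual at optimum, the set reachable from src is {core, junc, node, src, sw}.
Cut edges: sw→dst (cap 1). Sum = 1.

1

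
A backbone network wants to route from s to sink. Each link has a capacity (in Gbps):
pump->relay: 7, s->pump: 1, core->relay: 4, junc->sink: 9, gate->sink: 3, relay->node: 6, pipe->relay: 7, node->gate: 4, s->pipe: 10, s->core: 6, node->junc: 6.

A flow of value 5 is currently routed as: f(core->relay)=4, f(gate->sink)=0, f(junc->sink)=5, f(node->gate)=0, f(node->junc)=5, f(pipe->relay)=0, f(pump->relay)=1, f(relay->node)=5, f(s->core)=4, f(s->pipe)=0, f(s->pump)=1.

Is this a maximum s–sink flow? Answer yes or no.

Residual path s->pipe->relay->node->junc->sink has bottleneck 1 > 0.
Pushing 1 along it raises the flow to 6, so the given flow is not maximum.

No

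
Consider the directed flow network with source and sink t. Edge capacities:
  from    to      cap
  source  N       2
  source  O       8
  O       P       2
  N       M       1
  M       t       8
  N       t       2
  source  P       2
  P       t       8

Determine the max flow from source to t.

Augment source→N→t: bottleneck 2. Total 2.
Augment source→P→t: bottleneck 2. Total 4.
Augment source→O→P→t: bottleneck 2. Total 6.
No augmenting path remains in the residual graph.

6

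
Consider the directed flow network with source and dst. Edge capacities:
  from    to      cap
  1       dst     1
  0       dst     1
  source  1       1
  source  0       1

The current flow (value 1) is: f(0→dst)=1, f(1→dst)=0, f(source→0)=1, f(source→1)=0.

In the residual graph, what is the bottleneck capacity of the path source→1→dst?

Residual capacities along the path: source→1: 1, 1→dst: 1.
Minimum is 1.

1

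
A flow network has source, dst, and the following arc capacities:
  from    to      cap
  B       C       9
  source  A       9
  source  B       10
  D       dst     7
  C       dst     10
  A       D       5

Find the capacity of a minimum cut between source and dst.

14

Max flow = 14 (via 2 augmenting paths).
In the residual at optimum, the set reachable from source is {A, B, source}.
Cut edges: A->D (cap 5), B->C (cap 9). Sum = 14.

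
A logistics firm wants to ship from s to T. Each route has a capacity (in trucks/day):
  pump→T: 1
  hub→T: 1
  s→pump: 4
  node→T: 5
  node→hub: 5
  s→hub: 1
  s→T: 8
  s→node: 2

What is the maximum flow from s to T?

12

Augment s→T: bottleneck 8. Total 8.
Augment s→pump→T: bottleneck 1. Total 9.
Augment s→node→T: bottleneck 2. Total 11.
Augment s→hub→T: bottleneck 1. Total 12.
No augmenting path remains in the residual graph.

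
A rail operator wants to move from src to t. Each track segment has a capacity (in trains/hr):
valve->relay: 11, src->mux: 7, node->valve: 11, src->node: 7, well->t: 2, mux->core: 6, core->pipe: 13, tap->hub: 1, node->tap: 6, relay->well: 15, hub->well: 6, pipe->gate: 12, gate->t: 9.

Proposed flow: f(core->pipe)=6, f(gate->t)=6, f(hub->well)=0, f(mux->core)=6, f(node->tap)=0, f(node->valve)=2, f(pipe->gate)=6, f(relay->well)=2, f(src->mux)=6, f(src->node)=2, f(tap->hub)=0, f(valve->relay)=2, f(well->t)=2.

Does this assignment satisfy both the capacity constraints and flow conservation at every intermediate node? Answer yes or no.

Every edge has 0 ≤ f(e) ≤ cap(e).
At each intermediate node, inflow equals outflow.

Yes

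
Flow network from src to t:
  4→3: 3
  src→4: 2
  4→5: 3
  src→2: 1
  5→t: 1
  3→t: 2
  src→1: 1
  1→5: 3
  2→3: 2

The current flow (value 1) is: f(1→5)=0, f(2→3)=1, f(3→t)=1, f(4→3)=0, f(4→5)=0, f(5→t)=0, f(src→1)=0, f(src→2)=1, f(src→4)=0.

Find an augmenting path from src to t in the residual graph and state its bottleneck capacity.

Residual along src→1→5→t: src→1: 1, 1→5: 3, 5→t: 1.
Bottleneck = min = 1.

src→1→5→t, bottleneck 1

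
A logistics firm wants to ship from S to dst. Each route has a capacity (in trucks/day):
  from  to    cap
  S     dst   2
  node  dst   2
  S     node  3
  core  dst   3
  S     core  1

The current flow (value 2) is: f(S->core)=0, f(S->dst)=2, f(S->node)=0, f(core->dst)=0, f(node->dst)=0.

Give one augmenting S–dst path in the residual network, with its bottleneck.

S->core->dst, bottleneck 1

Residual along S->core->dst: S->core: 1, core->dst: 3.
Bottleneck = min = 1.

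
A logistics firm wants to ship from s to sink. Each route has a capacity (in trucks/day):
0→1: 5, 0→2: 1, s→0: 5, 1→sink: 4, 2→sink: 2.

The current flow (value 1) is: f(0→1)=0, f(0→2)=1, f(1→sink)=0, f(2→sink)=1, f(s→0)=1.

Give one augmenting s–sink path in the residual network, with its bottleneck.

Residual along s→0→1→sink: s→0: 4, 0→1: 5, 1→sink: 4.
Bottleneck = min = 4.

s→0→1→sink, bottleneck 4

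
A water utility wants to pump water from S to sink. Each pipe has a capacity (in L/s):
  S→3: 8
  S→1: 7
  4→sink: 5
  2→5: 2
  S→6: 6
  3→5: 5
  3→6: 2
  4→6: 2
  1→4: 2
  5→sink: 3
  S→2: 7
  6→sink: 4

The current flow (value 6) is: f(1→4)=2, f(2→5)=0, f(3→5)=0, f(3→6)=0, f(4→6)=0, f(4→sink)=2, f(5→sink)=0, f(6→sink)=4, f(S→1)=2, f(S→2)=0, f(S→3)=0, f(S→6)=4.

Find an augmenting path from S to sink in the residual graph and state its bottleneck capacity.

S→3→5→sink, bottleneck 3

Residual along S→3→5→sink: S→3: 8, 3→5: 5, 5→sink: 3.
Bottleneck = min = 3.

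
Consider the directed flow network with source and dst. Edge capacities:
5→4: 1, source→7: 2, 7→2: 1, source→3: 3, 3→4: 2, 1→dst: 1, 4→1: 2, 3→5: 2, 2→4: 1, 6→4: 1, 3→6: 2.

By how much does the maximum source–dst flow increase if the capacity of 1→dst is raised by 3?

Original max flow = 1.
After raising cap(1→dst), augmenting paths through that edge carry 1 more unit.
New max flow = 2. Increase = 1.

1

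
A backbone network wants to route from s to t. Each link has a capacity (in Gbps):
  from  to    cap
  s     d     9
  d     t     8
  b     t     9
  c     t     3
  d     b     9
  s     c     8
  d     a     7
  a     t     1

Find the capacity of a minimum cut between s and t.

12

Max flow = 12 (via 3 augmenting paths).
In the residual at optimum, the set reachable from s is {c, s}.
Cut edges: s->d (cap 9), c->t (cap 3). Sum = 12.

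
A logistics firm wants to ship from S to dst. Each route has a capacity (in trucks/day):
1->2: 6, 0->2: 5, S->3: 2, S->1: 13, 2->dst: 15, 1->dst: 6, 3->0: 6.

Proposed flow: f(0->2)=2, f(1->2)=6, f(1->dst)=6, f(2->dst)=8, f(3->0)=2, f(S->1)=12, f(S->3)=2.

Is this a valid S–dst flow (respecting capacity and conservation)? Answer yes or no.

Every edge has 0 ≤ f(e) ≤ cap(e).
At each intermediate node, inflow equals outflow.

Yes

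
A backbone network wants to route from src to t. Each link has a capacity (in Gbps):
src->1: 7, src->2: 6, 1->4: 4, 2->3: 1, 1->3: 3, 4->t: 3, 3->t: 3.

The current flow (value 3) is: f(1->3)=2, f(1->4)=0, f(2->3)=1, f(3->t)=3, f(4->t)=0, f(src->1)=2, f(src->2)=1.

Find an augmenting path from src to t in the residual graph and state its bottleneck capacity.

Residual along src->1->4->t: src->1: 5, 1->4: 4, 4->t: 3.
Bottleneck = min = 3.

src->1->4->t, bottleneck 3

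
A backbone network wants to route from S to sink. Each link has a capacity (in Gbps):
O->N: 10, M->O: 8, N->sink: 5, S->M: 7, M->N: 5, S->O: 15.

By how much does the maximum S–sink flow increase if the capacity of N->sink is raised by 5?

Original max flow = 5.
After raising cap(N->sink), augmenting paths through that edge carry 5 more units.
New max flow = 10. Increase = 5.

5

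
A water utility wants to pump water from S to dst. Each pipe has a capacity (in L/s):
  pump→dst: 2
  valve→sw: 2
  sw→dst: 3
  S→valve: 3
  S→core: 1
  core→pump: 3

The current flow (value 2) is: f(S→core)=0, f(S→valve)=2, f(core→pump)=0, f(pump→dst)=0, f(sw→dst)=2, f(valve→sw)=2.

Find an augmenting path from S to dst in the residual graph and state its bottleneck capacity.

S→core→pump→dst, bottleneck 1

Residual along S→core→pump→dst: S→core: 1, core→pump: 3, pump→dst: 2.
Bottleneck = min = 1.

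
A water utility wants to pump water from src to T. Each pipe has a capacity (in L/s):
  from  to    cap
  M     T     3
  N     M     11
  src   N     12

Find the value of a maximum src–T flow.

Augment src→N→M→T: bottleneck 3. Total 3.
No augmenting path remains in the residual graph.

3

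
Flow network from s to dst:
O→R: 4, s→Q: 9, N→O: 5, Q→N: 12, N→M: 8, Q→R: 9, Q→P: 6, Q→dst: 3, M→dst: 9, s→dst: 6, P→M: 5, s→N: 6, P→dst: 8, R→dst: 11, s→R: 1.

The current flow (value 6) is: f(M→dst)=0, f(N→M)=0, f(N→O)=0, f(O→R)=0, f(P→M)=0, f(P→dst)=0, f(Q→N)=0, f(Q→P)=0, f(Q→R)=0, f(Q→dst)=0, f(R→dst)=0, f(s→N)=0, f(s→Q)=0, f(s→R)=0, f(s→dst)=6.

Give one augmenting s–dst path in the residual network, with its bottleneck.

s→Q→dst, bottleneck 3

Residual along s→Q→dst: s→Q: 9, Q→dst: 3.
Bottleneck = min = 3.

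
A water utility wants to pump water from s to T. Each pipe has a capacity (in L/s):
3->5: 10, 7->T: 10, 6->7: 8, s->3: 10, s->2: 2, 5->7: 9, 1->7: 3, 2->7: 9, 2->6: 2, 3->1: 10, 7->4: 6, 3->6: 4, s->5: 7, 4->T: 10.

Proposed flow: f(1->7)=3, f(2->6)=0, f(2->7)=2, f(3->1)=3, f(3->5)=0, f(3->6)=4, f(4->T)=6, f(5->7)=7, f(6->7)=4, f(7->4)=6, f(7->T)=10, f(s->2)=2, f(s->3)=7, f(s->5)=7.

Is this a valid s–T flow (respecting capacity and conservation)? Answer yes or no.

Yes

Every edge has 0 ≤ f(e) ≤ cap(e).
At each intermediate node, inflow equals outflow.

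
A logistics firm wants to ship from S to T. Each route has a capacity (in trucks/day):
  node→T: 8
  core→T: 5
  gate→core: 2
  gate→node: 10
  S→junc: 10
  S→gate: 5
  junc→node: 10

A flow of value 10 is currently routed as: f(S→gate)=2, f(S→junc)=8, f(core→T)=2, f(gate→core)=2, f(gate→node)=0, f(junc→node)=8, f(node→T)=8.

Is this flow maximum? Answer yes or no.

Yes

Residual reachable from S: {S, gate, junc, node}; T is not reachable.
Saturated cut: gate→core, node→T with total capacity 10 = current flow value. Flow is maximum.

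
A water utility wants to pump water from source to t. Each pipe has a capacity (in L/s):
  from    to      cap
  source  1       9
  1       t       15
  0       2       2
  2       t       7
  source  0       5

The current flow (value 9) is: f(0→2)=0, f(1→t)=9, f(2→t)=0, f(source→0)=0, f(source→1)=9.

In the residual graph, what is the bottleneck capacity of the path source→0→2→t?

2

Residual capacities along the path: source→0: 5, 0→2: 2, 2→t: 7.
Minimum is 2.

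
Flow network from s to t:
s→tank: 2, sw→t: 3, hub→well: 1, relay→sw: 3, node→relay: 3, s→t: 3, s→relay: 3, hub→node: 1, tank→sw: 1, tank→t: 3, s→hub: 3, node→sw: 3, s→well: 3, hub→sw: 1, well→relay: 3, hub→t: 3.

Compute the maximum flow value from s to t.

Augment s→t: bottleneck 3. Total 3.
Augment s→hub→t: bottleneck 3. Total 6.
Augment s→tank→t: bottleneck 2. Total 8.
Augment s→relay→sw→t: bottleneck 3. Total 11.
No augmenting path remains in the residual graph.

11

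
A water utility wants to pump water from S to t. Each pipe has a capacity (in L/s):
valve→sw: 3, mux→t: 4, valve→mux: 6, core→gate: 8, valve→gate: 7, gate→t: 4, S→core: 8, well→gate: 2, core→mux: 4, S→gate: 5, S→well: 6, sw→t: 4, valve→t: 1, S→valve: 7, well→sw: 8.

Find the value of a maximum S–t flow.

13

Augment S→valve→t: bottleneck 1. Total 1.
Augment S→gate→t: bottleneck 4. Total 5.
Augment S→valve→mux→t: bottleneck 4. Total 9.
Augment S→valve→sw→t: bottleneck 2. Total 11.
Augment S→well→sw→t: bottleneck 2. Total 13.
No augmenting path remains in the residual graph.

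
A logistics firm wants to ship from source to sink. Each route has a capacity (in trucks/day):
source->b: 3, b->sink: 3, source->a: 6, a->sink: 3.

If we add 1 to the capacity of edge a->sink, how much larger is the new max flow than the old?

Original max flow = 6.
After raising cap(a->sink), augmenting paths through that edge carry 1 more unit.
New max flow = 7. Increase = 1.

1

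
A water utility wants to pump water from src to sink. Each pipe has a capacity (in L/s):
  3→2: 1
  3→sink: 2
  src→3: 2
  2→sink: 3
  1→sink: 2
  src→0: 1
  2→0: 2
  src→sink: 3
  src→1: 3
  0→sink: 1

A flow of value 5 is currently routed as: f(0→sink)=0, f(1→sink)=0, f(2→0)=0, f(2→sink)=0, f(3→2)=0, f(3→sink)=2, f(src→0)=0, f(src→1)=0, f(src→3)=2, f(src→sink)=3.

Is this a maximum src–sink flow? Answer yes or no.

Residual path src→0→sink has bottleneck 1 > 0.
Pushing 1 along it raises the flow to 6, so the given flow is not maximum.

No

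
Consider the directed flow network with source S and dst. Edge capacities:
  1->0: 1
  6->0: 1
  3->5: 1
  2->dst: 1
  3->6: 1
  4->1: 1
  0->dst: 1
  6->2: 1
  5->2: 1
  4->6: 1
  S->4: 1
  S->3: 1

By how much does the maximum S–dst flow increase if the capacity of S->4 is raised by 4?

Original max flow = 2.
Even with extra capacity on S->4, another cut of capacity 2 remains binding.
New max flow = 2. Increase = 0.

0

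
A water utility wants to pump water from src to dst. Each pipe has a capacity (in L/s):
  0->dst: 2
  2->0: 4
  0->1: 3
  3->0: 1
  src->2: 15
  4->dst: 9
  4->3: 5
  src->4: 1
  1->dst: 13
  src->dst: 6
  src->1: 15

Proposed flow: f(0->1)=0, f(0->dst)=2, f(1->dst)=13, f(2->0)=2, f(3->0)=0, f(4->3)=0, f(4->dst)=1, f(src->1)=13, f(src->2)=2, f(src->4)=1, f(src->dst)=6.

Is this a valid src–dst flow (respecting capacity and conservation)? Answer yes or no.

Yes

Every edge has 0 ≤ f(e) ≤ cap(e).
At each intermediate node, inflow equals outflow.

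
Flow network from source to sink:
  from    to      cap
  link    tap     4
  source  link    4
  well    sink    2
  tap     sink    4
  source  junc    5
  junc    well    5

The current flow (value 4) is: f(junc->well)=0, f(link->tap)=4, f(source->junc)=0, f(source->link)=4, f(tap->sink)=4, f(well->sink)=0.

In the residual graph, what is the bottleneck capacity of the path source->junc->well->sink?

2

Residual capacities along the path: source->junc: 5, junc->well: 5, well->sink: 2.
Minimum is 2.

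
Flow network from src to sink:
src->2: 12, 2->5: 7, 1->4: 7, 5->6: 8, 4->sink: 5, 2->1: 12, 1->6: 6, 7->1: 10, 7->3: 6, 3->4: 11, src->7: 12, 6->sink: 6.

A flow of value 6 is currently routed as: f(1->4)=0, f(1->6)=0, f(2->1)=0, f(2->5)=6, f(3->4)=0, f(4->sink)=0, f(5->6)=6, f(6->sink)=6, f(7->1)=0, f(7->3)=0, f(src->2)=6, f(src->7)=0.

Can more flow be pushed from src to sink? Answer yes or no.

Yes

Residual path src->2->1->4->sink has bottleneck 5 > 0.
Pushing 5 along it raises the flow to 11, so the given flow is not maximum.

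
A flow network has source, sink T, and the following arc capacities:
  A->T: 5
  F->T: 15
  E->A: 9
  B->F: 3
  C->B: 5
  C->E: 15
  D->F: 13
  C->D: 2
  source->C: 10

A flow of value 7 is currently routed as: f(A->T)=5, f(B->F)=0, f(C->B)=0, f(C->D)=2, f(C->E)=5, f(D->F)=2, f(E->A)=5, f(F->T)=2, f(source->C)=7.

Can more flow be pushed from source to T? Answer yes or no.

Yes

Residual path source->C->B->F->T has bottleneck 3 > 0.
Pushing 3 along it raises the flow to 10, so the given flow is not maximum.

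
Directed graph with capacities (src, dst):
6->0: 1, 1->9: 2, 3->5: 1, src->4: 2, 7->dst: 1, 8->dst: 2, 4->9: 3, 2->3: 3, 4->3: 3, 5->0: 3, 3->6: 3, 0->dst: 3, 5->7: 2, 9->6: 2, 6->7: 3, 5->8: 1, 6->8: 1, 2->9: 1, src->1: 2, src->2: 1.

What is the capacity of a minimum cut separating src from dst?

Max flow = 4 (via 4 augmenting paths).
In the residual at optimum, the set reachable from src is {1, 2, 3, 4, 6, 7, 9, src}.
Cut edges: 3->5 (cap 1), 6->8 (cap 1), 6->0 (cap 1), 7->dst (cap 1). Sum = 4.

4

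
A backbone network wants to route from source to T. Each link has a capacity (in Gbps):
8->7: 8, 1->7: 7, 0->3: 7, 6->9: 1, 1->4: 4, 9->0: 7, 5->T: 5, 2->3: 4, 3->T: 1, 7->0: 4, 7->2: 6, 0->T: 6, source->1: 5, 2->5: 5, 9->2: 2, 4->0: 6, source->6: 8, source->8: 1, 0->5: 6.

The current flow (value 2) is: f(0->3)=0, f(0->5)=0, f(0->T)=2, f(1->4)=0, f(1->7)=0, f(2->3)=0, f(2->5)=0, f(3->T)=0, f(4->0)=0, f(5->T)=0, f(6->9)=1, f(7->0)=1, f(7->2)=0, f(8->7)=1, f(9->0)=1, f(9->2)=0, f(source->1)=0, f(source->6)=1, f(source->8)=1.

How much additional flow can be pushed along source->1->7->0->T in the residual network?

3

Residual capacities along the path: source->1: 5, 1->7: 7, 7->0: 3, 0->T: 4.
Minimum is 3.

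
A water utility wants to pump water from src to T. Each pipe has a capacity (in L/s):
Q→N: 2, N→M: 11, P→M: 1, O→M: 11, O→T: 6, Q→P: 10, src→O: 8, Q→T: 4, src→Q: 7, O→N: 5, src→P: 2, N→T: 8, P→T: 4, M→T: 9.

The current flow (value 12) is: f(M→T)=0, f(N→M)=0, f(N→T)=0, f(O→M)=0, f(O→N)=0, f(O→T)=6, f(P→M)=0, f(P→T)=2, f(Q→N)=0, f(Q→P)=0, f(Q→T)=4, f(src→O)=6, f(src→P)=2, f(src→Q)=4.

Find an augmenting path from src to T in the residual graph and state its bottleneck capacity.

src→Q→P→T, bottleneck 2

Residual along src→Q→P→T: src→Q: 3, Q→P: 10, P→T: 2.
Bottleneck = min = 2.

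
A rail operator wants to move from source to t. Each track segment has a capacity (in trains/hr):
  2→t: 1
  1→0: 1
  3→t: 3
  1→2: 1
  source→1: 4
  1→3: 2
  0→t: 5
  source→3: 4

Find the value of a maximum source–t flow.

Augment source→3→t: bottleneck 3. Total 3.
Augment source→1→2→t: bottleneck 1. Total 4.
Augment source→1→0→t: bottleneck 1. Total 5.
No augmenting path remains in the residual graph.

5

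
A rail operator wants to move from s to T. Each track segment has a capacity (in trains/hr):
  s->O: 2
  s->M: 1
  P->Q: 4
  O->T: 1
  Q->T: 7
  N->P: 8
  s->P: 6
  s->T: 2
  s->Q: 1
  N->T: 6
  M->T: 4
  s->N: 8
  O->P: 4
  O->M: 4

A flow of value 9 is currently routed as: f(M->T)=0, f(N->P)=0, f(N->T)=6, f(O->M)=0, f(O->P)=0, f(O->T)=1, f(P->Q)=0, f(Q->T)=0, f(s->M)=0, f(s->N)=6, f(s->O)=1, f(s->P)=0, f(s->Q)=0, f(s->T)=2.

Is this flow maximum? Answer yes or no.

Residual path s->M->T has bottleneck 1 > 0.
Pushing 1 along it raises the flow to 10, so the given flow is not maximum.

No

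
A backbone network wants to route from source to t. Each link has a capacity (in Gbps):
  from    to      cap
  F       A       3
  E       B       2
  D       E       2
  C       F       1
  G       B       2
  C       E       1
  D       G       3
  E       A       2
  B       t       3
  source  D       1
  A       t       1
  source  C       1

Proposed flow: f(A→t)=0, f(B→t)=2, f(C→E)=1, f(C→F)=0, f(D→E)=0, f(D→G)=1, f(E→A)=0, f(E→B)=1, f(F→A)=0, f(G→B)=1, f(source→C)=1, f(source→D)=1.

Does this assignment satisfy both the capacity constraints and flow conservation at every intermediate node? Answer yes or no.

Yes

Every edge has 0 ≤ f(e) ≤ cap(e).
At each intermediate node, inflow equals outflow.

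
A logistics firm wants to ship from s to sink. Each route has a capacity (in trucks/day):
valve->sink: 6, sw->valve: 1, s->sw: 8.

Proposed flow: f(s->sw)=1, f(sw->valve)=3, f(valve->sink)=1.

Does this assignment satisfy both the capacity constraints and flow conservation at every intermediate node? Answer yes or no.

No

Capacity violated on sw->valve: flow 3 > capacity 1.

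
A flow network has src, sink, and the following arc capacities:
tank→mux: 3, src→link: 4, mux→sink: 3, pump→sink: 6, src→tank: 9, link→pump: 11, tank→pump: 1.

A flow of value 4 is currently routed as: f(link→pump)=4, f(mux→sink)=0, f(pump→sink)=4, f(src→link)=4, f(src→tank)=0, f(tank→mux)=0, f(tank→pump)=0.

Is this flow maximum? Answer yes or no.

Residual path src→tank→pump→sink has bottleneck 1 > 0.
Pushing 1 along it raises the flow to 5, so the given flow is not maximum.

No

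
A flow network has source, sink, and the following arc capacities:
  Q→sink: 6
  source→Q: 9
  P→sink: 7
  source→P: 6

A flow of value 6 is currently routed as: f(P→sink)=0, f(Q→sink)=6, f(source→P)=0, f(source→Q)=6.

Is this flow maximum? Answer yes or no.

Residual path source→P→sink has bottleneck 6 > 0.
Pushing 6 along it raises the flow to 12, so the given flow is not maximum.

No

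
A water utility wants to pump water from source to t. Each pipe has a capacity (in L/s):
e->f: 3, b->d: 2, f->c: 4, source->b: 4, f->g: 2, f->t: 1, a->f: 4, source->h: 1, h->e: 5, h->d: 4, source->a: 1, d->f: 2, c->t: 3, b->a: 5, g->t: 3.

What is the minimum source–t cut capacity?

6

Max flow = 6 (via 4 augmenting paths).
In the residual at optimum, the set reachable from source is {source}.
Cut edges: source->h (cap 1), source->b (cap 4), source->a (cap 1). Sum = 6.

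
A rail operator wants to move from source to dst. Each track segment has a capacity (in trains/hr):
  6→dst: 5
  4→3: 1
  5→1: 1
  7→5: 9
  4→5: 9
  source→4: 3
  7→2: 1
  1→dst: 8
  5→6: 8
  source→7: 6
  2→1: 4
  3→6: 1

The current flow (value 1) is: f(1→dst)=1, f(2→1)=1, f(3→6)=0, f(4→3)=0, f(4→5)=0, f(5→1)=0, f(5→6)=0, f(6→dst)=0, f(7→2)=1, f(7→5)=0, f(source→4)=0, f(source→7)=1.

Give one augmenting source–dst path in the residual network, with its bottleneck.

source→7→5→1→dst, bottleneck 1

Residual along source→7→5→1→dst: source→7: 5, 7→5: 9, 5→1: 1, 1→dst: 7.
Bottleneck = min = 1.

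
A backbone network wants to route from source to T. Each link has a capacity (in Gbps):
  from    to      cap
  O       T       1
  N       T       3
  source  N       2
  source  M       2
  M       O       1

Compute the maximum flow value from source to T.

Augment source→N→T: bottleneck 2. Total 2.
Augment source→M→O→T: bottleneck 1. Total 3.
No augmenting path remains in the residual graph.

3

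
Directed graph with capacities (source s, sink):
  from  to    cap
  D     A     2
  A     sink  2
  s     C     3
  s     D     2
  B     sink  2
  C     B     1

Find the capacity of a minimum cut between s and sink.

3

Max flow = 3 (via 2 augmenting paths).
In the residual at optimum, the set reachable from s is {C, s}.
Cut edges: C→B (cap 1), s→D (cap 2). Sum = 3.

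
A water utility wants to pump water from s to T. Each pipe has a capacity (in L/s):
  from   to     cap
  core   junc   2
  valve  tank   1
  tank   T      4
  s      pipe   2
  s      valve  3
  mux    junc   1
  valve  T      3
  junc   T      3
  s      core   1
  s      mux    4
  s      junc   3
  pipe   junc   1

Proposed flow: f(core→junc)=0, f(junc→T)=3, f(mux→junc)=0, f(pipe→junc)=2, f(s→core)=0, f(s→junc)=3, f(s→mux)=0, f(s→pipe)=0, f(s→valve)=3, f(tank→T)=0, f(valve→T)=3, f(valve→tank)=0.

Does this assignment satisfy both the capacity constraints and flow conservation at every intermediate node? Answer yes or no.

Capacity violated on pipe→junc: flow 2 > capacity 1.

No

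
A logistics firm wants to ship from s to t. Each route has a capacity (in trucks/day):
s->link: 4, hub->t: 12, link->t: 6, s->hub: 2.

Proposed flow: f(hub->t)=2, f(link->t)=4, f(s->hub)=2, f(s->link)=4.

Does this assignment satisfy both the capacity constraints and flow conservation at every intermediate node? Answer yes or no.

Yes

Every edge has 0 ≤ f(e) ≤ cap(e).
At each intermediate node, inflow equals outflow.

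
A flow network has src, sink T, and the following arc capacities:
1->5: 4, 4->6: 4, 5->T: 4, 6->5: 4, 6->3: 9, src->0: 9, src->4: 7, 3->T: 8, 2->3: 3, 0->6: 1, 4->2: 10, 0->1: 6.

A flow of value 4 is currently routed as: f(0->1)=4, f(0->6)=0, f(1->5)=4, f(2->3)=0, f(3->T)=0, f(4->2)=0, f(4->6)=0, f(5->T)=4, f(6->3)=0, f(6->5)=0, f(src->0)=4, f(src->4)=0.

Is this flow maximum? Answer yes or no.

Residual path src->0->6->3->T has bottleneck 1 > 0.
Pushing 1 along it raises the flow to 5, so the given flow is not maximum.

No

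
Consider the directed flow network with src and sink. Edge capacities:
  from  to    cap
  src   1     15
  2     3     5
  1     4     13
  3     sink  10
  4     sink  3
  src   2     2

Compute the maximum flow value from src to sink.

5

Augment src->1->4->sink: bottleneck 3. Total 3.
Augment src->2->3->sink: bottleneck 2. Total 5.
No augmenting path remains in the residual graph.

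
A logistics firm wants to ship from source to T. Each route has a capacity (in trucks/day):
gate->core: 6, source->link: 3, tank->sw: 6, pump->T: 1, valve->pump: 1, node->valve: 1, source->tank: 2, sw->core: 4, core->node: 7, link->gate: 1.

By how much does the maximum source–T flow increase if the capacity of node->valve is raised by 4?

0

Original max flow = 1.
Even with extra capacity on node->valve, another cut of capacity 1 remains binding.
New max flow = 1. Increase = 0.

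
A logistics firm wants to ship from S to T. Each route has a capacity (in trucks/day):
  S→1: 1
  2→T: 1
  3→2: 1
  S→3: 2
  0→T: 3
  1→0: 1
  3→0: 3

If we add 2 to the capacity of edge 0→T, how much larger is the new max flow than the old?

0

Original max flow = 3.
Edge 0→T does not cross the min cut (source side {S}), so extra capacity there cannot help.
New max flow = 3. Increase = 0.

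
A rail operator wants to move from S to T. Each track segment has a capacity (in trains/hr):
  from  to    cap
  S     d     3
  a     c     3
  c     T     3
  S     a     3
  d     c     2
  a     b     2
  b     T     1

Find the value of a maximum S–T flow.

Augment S->d->c->T: bottleneck 2. Total 2.
Augment S->a->c->T: bottleneck 1. Total 3.
Augment S->a->b->T: bottleneck 1. Total 4.
No augmenting path remains in the residual graph.

4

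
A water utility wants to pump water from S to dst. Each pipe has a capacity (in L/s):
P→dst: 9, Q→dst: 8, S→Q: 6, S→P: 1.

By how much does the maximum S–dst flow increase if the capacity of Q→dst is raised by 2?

Original max flow = 7.
Edge Q→dst does not cross the min cut (source side {S}), so extra capacity there cannot help.
New max flow = 7. Increase = 0.

0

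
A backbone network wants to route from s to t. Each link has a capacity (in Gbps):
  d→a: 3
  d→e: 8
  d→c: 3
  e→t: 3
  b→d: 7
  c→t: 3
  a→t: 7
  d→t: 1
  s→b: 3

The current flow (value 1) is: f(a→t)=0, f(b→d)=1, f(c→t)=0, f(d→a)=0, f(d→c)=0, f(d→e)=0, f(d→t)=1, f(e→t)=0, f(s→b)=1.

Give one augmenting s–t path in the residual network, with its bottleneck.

s→b→d→c→t, bottleneck 2

Residual along s→b→d→c→t: s→b: 2, b→d: 6, d→c: 3, c→t: 3.
Bottleneck = min = 2.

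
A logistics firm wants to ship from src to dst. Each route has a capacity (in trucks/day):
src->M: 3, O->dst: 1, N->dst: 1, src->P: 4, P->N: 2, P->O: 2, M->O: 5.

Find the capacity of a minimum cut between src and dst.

2

Max flow = 2 (via 2 augmenting paths).
In the residual at optimum, the set reachable from src is {M, N, O, P, src}.
Cut edges: O->dst (cap 1), N->dst (cap 1). Sum = 2.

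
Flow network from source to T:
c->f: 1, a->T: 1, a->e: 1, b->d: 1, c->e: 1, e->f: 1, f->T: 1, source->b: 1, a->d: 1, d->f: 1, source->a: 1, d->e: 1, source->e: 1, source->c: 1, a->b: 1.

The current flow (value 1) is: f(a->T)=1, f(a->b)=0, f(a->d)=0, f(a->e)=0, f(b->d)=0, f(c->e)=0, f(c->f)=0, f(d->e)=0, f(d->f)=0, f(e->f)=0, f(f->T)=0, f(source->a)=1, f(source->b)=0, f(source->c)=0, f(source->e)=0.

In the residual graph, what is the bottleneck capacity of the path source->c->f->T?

1

Residual capacities along the path: source->c: 1, c->f: 1, f->T: 1.
Minimum is 1.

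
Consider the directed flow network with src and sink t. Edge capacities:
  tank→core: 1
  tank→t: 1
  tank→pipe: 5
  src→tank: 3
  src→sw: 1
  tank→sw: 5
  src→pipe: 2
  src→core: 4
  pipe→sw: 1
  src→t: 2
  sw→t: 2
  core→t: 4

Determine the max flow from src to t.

Augment src→t: bottleneck 2. Total 2.
Augment src→tank→t: bottleneck 1. Total 3.
Augment src→sw→t: bottleneck 1. Total 4.
Augment src→core→t: bottleneck 4. Total 8.
Augment src→tank→sw→t: bottleneck 1. Total 9.
No augmenting path remains in the residual graph.

9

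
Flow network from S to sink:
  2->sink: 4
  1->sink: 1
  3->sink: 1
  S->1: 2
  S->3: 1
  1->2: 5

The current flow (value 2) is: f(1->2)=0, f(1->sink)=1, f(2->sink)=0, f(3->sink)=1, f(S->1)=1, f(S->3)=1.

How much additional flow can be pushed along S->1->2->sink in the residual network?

1

Residual capacities along the path: S->1: 1, 1->2: 5, 2->sink: 4.
Minimum is 1.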